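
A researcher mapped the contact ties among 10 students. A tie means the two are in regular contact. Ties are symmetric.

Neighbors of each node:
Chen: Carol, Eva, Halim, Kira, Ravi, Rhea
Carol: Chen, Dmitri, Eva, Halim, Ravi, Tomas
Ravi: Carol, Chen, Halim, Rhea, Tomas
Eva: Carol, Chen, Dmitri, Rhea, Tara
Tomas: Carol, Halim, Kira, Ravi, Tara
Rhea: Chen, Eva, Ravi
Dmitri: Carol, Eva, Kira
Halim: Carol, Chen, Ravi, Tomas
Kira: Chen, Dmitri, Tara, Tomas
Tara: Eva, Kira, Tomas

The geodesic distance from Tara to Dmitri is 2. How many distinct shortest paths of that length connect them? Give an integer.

2

The shortest distance is 2. The length-2 paths are: Tara–Eva–Dmitri; Tara–Kira–Dmitri.
That gives 2 distinct shortest paths.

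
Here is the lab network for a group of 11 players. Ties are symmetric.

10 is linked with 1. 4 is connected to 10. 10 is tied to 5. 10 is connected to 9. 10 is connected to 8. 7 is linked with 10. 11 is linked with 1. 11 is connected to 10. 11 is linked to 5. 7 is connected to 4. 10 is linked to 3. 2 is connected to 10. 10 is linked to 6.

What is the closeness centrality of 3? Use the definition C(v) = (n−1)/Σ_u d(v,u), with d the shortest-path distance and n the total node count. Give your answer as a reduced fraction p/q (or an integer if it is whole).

10/19

Distances from 3: 1:2, 2:2, 4:2, 5:2, 6:2, 7:2, 8:2, 9:2, 10:1, 11:2. Sum = 19.
n = 11, so closeness = 10/19.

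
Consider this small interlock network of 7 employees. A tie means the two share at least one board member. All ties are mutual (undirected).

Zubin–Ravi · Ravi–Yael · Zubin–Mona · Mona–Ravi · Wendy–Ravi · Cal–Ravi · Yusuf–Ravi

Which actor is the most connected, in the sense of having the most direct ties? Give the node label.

Ravi

Degrees — Cal:1, Mona:2, Ravi:6, Wendy:1, Yael:1, Yusuf:1, Zubin:2.
The maximum is 6, attained only by Ravi.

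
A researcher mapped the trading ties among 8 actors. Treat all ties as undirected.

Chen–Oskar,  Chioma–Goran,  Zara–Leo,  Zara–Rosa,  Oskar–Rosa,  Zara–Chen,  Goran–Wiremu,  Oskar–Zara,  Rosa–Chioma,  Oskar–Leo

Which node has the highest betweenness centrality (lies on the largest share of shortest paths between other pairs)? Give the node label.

Unnormalized betweenness of each node: Chen:0, Chioma:10, Goran:6, Leo:0, Oskar:9/2, Rosa:12, Wiremu:0, Zara:9/2.
Rosa has the largest value, 12, making it the main broker — the node through which the most shortest paths run.

Rosa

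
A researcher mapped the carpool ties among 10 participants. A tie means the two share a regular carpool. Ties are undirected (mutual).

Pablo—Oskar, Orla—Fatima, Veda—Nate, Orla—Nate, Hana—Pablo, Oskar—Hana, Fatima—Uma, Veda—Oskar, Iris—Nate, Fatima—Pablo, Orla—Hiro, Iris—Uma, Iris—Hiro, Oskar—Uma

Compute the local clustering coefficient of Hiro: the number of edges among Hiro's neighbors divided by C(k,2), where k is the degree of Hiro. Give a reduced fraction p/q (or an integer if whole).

Hiro's neighbors: Iris and Orla (k = 2).
Possible neighbor pairs: C(2,2) = 1. Edges among them: none → e = 0.
Clustering(Hiro) = 0/1.

0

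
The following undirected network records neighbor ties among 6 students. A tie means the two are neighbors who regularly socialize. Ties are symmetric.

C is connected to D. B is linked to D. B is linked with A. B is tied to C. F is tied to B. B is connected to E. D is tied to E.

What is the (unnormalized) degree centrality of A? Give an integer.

1

A is directly tied to B. That is 1 neighbor, so the degree of A is 1.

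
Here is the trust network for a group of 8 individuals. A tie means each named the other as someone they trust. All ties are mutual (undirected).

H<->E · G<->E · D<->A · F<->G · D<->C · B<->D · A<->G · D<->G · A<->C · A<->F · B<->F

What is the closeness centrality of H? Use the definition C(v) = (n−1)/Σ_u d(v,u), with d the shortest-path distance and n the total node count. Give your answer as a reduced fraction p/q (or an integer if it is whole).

7/20

Distances from H: A:3, B:4, C:4, D:3, E:1, F:3, G:2. Sum = 20.
n = 8, so closeness = 7/20.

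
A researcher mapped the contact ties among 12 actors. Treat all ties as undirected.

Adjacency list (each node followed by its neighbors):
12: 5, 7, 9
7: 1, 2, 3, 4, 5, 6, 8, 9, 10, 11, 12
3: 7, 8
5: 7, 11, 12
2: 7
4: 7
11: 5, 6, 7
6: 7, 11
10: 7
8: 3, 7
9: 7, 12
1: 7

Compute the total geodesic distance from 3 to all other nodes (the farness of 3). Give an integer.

20

Distances from 3: 1:2, 2:2, 4:2, 5:2, 6:2, 7:1, 8:1, 9:2, 10:2, 11:2, 12:2.
Sum = 2 + 2 + 2 + 2 + 2 + 1 + 1 + 2 + 2 + 2 + 2 = 20.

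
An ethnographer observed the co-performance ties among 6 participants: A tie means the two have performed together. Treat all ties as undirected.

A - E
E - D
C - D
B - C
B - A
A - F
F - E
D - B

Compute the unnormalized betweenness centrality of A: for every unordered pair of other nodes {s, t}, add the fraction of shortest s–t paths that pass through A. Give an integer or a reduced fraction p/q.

2

Pairs whose geodesics pass through A — B–F: 1; B–E: 1/2; C–F: 1/2.
All other pairs contribute 0.
Summing the contributions gives betweenness(A) = 2.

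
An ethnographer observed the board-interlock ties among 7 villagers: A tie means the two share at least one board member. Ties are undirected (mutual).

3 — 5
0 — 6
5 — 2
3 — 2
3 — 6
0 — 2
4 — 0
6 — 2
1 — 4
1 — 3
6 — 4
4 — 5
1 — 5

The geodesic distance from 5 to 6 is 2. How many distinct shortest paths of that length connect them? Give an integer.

3

The shortest distance is 2. The length-2 paths are: 5–4–6; 5–2–6; 5–3–6.
That gives 3 distinct shortest paths.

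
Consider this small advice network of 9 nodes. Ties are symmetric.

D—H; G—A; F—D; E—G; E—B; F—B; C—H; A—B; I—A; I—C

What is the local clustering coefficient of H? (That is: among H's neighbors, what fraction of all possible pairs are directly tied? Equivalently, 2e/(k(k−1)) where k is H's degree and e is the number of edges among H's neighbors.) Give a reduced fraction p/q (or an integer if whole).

H's neighbors: C and D (k = 2).
Possible neighbor pairs: C(2,2) = 1. Edges among them: none → e = 0.
Clustering(H) = 0/1.

0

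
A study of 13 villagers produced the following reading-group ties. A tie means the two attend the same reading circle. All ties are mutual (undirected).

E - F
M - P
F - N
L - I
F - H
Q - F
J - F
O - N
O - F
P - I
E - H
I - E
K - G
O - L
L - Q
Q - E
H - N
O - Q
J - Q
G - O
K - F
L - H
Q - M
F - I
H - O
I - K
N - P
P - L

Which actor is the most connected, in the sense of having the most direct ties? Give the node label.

Degrees — E:4, F:8, G:2, H:5, I:5, J:2, K:3, L:5, M:2, N:4, O:6, P:4, Q:6.
The maximum is 8, attained only by F.

F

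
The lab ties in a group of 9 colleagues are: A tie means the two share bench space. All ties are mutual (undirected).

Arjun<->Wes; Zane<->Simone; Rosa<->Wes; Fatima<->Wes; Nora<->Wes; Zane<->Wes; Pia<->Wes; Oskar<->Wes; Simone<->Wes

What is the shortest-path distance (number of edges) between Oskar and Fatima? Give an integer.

2

One shortest route is Oskar – Wes – Fatima, which uses 2 edges, and Oskar and Fatima are not directly tied, so nothing shorter exists. So d(Oskar,Fatima) = 2.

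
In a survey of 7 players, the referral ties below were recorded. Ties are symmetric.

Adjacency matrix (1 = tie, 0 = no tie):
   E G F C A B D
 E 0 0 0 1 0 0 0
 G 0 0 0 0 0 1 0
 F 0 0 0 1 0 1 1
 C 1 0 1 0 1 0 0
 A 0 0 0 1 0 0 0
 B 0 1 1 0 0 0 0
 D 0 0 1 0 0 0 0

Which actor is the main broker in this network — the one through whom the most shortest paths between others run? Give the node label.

F

Unnormalized betweenness of each node: A:0, B:5, C:9, D:0, E:0, F:11, G:0.
F has the largest value, 11, making it the main broker — the node through which the most shortest paths run.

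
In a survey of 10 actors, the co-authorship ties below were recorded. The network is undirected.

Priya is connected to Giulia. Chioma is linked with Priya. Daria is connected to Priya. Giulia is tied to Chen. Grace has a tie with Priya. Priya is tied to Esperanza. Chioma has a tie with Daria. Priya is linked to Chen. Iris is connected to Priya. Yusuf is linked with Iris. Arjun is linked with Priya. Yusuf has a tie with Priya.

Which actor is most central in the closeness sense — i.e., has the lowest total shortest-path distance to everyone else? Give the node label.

Farness (sum of distances to all others) for each node — Arjun:17, Chen:16, Chioma:16, Daria:16, Esperanza:17, Giulia:16, Grace:17, Iris:16, Priya:9, Yusuf:16.
The smallest farness is 9, for Priya, so Priya has the highest closeness.

Priya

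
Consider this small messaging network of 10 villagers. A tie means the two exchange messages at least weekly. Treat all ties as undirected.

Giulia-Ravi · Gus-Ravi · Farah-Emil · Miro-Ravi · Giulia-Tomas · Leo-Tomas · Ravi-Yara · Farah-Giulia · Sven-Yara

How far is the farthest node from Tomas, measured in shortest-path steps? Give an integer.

4

Distances from Tomas: Emil:3, Farah:2, Giulia:1, Gus:3, Leo:1, Miro:3, Ravi:2, Sven:4, Yara:3.
The largest is 4 (to Sven), so the eccentricity of Tomas is 4.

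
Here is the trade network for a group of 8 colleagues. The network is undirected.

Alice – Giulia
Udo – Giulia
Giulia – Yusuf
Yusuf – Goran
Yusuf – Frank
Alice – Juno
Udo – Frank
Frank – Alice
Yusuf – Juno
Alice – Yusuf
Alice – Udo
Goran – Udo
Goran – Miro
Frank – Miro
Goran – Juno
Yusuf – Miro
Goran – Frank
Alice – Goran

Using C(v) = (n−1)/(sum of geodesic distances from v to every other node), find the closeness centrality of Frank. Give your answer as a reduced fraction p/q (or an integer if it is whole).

7/9

Distances from Frank: Alice:1, Giulia:2, Goran:1, Juno:2, Miro:1, Udo:1, Yusuf:1. Sum = 9.
n = 8, so closeness = 7/9.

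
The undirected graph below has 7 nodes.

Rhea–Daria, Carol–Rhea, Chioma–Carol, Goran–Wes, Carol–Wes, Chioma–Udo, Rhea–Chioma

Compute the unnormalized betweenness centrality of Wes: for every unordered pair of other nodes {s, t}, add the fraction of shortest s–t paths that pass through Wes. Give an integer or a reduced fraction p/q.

Pairs whose geodesics pass through Wes — Daria–Goran: 1; Goran–Carol: 1; Goran–Udo: 1; Goran–Rhea: 1; Goran–Chioma: 1.
All other pairs contribute 0.
Summing the contributions gives betweenness(Wes) = 5.

5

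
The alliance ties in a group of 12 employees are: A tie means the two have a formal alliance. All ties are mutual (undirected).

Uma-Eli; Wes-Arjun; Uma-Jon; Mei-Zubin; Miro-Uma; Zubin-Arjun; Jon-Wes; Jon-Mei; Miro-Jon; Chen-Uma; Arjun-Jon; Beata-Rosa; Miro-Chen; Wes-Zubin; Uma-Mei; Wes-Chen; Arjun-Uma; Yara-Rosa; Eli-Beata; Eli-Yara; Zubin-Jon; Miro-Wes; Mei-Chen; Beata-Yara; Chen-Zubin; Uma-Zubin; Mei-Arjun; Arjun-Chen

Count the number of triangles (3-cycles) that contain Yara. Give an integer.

2

Yara's neighbors: Beata, Eli, and Rosa.
Neighbor pairs that are themselves tied: Yara–Beata–Eli; Yara–Beata–Rosa. Each forms one triangle with Yara, for 2 in total.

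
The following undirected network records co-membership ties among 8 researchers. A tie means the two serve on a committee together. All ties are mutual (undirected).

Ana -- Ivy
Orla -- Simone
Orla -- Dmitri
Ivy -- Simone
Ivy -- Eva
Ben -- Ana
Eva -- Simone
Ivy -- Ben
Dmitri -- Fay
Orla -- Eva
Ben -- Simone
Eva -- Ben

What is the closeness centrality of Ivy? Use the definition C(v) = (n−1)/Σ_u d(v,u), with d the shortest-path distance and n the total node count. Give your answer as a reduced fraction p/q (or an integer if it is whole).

7/13

Distances from Ivy: Ana:1, Ben:1, Dmitri:3, Eva:1, Fay:4, Orla:2, Simone:1. Sum = 13.
n = 8, so closeness = 7/13.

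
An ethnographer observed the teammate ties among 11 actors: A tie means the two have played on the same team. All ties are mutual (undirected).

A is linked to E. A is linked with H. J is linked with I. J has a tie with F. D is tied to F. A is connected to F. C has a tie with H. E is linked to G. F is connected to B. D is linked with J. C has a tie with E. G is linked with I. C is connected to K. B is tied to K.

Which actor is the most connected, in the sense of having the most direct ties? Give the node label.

F

Degrees — A:3, B:2, C:3, D:2, E:3, F:4, G:2, H:2, I:2, J:3, K:2.
The maximum is 4, attained only by F.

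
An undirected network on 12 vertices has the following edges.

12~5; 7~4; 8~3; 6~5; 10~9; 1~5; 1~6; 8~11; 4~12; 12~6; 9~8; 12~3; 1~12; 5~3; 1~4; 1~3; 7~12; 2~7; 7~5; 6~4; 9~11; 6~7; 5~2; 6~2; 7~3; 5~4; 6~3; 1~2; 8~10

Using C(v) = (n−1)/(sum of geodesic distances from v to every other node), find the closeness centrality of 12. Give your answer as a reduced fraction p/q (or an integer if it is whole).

Distances from 12: 1:1, 2:2, 3:1, 4:1, 5:1, 6:1, 7:1, 8:2, 9:3, 10:3, 11:3. Sum = 19.
n = 12, so closeness = 11/19.

11/19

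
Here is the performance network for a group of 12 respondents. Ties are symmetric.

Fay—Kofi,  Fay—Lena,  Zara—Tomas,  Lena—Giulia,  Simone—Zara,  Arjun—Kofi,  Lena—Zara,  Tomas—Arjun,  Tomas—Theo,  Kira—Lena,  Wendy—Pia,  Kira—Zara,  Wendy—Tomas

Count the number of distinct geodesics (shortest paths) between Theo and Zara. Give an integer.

1

The shortest distance is 2, and the only length-2 path is Theo–Tomas–Zara. So there is exactly 1 shortest path.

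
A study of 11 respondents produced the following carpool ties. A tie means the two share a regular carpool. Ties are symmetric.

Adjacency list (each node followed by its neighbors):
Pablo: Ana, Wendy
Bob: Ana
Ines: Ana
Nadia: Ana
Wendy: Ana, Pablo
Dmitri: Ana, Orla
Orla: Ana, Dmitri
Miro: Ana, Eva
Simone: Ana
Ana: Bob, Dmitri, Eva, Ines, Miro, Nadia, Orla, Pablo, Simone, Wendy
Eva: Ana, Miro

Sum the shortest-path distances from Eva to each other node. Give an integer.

Distances from Eva: Ana:1, Bob:2, Dmitri:2, Ines:2, Miro:1, Nadia:2, Orla:2, Pablo:2, Simone:2, Wendy:2.
Sum = 1 + 2 + 2 + 2 + 1 + 2 + 2 + 2 + 2 + 2 = 18.

18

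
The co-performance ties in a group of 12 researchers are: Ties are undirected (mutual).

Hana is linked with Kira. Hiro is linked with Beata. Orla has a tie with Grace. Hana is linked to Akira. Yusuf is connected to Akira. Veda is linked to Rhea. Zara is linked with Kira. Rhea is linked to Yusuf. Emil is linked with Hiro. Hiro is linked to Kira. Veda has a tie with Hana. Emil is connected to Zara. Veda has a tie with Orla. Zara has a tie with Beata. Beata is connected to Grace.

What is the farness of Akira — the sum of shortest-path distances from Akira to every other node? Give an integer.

Distances from Akira: Beata:4, Emil:4, Grace:4, Hana:1, Hiro:3, Kira:2, Orla:3, Rhea:2, Veda:2, Yusuf:1, Zara:3.
Sum = 4 + 4 + 4 + 1 + 3 + 2 + 3 + 2 + 2 + 1 + 3 = 29.

29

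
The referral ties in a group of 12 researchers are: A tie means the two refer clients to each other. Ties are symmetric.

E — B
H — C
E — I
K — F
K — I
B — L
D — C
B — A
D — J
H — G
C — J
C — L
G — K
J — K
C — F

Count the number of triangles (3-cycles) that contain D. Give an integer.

D's neighbors: C and J.
Neighbor pairs that are themselves tied: D–C–J. Each forms one triangle with D, for 1 in total.

1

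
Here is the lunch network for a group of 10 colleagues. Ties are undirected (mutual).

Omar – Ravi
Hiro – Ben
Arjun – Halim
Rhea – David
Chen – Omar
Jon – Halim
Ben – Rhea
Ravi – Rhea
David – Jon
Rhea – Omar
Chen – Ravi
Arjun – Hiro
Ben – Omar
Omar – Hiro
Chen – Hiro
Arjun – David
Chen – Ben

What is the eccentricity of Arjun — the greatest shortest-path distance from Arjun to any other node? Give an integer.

Distances from Arjun: Ben:2, Chen:2, David:1, Halim:1, Hiro:1, Jon:2, Omar:2, Ravi:3, Rhea:2.
The largest is 3 (to Ravi), so the eccentricity of Arjun is 3.

3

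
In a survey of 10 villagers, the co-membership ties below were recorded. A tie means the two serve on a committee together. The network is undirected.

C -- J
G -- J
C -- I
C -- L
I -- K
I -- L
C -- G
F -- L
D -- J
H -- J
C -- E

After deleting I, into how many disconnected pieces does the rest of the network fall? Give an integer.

2

Without I, the remaining ties split the others into: {C, D, E, F, G, H, J, L}; {K}.
That's 2 separate components.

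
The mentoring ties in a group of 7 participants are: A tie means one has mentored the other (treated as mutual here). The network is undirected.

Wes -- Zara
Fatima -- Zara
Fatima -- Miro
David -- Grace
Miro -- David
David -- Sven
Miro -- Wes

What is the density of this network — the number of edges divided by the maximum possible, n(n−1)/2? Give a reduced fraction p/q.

There are 7 edges and 7 nodes, so the maximum possible is C(7,2) = 21.
Density = 7/21 = 1/3.

1/3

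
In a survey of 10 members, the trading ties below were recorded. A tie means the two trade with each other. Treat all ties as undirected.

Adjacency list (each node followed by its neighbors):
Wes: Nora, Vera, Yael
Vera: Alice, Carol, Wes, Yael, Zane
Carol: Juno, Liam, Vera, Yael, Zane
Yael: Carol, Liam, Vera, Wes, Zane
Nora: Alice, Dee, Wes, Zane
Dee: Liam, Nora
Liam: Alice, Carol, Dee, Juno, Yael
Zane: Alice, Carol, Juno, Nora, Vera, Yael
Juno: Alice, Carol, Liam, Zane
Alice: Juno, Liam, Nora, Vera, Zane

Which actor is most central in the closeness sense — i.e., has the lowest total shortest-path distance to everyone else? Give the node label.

Farness (sum of distances to all others) for each node — Alice:13, Carol:13, Dee:17, Juno:15, Liam:13, Nora:14, Vera:14, Wes:16, Yael:13, Zane:12.
The smallest farness is 12, for Zane, so Zane has the highest closeness.

Zane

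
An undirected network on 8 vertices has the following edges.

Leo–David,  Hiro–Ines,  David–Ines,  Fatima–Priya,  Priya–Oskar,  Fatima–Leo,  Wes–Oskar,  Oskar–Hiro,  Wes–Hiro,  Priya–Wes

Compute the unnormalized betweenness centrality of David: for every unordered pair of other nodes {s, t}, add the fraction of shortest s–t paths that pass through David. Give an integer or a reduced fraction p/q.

3

Pairs whose geodesics pass through David — Leo–Hiro: 1; Leo–Ines: 1; Fatima–Ines: 1.
All other pairs contribute 0.
Summing the contributions gives betweenness(David) = 3.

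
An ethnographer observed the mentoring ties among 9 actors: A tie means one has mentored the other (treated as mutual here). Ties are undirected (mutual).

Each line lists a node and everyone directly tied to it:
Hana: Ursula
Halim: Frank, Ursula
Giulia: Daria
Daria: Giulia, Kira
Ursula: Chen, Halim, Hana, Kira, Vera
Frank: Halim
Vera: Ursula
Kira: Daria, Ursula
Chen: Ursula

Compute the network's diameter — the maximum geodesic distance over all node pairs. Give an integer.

5

Eccentricity of each node (its greatest distance to any other): Chen:4, Daria:4, Frank:5, Giulia:5, Halim:4, Hana:4, Kira:3, Ursula:3, Vera:4.
The maximum eccentricity is 5, realized for instance by the pair Giulia–Frank via Giulia – Daria – Kira – Ursula – Halim – Frank. So the diameter is 5.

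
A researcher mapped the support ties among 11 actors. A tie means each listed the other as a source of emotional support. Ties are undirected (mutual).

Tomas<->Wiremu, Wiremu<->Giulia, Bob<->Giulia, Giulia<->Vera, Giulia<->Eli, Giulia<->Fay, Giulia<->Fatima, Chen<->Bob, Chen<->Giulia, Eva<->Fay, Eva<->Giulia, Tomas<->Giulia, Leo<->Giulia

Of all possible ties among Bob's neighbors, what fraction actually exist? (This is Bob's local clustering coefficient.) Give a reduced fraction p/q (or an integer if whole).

Bob's neighbors: Chen and Giulia (k = 2).
Possible neighbor pairs: C(2,2) = 1. Edges among them: Chen–Giulia → e = 1.
Clustering(Bob) = 1/1.

1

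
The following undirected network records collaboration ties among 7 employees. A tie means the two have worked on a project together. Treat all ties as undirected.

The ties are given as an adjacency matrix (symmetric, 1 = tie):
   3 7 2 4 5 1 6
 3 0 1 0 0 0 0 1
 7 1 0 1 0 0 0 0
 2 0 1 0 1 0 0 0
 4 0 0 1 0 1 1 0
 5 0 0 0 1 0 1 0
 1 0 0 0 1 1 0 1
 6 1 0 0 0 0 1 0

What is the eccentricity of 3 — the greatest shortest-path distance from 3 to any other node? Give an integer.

Distances from 3: 1:2, 2:2, 4:3, 5:3, 6:1, 7:1.
The largest is 3 (to 4 and 5), so the eccentricity of 3 is 3.

3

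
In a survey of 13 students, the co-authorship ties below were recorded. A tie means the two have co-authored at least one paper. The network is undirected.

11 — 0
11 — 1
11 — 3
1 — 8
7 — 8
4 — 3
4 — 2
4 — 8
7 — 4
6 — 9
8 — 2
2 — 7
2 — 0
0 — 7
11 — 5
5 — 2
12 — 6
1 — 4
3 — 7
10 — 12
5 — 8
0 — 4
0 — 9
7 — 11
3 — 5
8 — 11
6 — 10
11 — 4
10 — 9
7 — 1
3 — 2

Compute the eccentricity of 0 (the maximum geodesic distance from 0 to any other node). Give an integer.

Distances from 0: 1:2, 2:1, 3:2, 4:1, 5:2, 6:2, 7:1, 8:2, 9:1, 10:2, 11:1, 12:3.
The largest is 3 (to 12), so the eccentricity of 0 is 3.

3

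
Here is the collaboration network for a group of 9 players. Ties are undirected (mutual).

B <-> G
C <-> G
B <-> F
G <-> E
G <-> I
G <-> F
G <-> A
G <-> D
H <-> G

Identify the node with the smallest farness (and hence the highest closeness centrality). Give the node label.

G

Farness (sum of distances to all others) for each node — A:15, B:14, C:15, D:15, E:15, F:14, G:8, H:15, I:15.
The smallest farness is 8, for G, so G has the highest closeness.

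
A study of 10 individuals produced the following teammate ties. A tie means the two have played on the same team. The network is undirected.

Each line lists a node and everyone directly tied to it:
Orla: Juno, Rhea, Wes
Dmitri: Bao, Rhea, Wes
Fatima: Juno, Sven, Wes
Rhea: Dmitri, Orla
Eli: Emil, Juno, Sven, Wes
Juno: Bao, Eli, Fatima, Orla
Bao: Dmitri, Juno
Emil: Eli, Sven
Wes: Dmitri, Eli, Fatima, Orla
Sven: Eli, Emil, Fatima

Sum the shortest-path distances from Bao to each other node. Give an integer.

18

Distances from Bao: Dmitri:1, Eli:2, Emil:3, Fatima:2, Juno:1, Orla:2, Rhea:2, Sven:3, Wes:2.
Sum = 1 + 2 + 3 + 2 + 1 + 2 + 2 + 3 + 2 = 18.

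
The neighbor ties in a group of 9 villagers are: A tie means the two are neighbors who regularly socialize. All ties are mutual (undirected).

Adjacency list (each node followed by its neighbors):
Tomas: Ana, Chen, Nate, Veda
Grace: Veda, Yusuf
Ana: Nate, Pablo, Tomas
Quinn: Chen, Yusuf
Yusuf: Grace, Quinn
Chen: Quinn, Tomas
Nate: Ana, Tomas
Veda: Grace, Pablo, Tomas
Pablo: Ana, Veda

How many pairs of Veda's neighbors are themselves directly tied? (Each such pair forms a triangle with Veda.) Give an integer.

0

Veda's neighbors are Grace, Pablo, and Tomas, but none of them are tied to each other, so no triangle contains Veda.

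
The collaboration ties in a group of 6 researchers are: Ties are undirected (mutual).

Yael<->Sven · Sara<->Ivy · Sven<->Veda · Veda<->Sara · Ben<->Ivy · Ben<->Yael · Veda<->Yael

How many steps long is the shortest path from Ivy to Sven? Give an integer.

One shortest route is Ivy – Sara – Veda – Sven, which uses 3 edges, and at distance 2 from Ivy we only reach {Veda, Yael}, which does not include Sven. So d(Ivy,Sven) = 3.

3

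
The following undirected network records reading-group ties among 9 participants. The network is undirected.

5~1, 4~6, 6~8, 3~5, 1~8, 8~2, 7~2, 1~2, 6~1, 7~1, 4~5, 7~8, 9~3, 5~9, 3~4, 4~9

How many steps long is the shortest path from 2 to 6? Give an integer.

One shortest route is 2 – 1 – 6, which uses 2 edges, and 2 and 6 are not directly tied, so nothing shorter exists. So d(2,6) = 2.

2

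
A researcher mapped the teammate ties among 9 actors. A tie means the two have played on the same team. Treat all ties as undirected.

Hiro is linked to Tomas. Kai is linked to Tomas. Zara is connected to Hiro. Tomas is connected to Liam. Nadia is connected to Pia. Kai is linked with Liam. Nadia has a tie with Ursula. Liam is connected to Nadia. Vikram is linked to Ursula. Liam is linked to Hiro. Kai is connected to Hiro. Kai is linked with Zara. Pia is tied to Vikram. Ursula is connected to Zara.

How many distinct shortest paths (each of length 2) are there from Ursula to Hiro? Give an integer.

The shortest distance is 2, and the only length-2 path is Ursula–Zara–Hiro. So there is exactly 1 shortest path.

1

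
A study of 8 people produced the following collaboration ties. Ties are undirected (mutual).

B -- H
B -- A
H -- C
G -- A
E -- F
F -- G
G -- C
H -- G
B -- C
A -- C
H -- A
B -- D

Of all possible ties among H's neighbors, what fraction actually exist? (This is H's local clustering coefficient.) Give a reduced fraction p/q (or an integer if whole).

H's neighbors: A, B, C, and G (k = 4).
Possible neighbor pairs: C(4,2) = 6. Edges among them: A–B, A–C, A–G, B–C, C–G → e = 5.
Clustering(H) = 5/6.

5/6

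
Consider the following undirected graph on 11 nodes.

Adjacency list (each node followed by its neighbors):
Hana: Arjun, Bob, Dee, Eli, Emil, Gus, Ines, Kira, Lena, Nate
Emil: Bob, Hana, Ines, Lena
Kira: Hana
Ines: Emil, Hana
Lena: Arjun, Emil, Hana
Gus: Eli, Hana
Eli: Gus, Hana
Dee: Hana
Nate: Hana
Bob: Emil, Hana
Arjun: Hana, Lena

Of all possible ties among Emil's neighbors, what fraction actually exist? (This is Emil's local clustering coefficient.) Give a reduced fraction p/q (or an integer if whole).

Emil's neighbors: Bob, Hana, Ines, and Lena (k = 4).
Possible neighbor pairs: C(4,2) = 6. Edges among them: Bob–Hana, Hana–Ines, Hana–Lena → e = 3.
Clustering(Emil) = 3/6 = 1/2.

1/2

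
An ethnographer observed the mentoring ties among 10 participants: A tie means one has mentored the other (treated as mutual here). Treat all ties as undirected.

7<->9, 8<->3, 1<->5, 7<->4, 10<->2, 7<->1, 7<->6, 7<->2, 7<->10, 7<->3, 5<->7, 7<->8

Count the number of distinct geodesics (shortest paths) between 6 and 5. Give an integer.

The shortest distance is 2, and the only length-2 path is 6–7–5. So there is exactly 1 shortest path.

1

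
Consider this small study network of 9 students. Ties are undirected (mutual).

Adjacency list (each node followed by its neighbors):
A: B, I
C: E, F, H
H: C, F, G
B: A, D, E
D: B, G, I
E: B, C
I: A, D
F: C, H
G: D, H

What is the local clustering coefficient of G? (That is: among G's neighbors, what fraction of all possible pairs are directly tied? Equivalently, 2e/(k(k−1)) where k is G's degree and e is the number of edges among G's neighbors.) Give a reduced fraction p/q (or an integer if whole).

G's neighbors: D and H (k = 2).
Possible neighbor pairs: C(2,2) = 1. Edges among them: none → e = 0.
Clustering(G) = 0/1.

0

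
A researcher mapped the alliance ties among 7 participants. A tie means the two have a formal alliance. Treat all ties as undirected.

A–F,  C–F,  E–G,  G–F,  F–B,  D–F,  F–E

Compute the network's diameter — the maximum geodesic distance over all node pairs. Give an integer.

2

Eccentricity of each node (its greatest distance to any other): A:2, B:2, C:2, D:2, E:2, F:1, G:2.
The maximum eccentricity is 2, realized for instance by the pair D–E via D – F – E. So the diameter is 2.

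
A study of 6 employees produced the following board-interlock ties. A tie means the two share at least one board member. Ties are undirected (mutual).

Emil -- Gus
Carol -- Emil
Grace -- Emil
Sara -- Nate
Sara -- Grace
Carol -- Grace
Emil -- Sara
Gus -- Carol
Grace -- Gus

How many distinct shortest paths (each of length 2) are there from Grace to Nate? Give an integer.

The shortest distance is 2, and the only length-2 path is Grace–Sara–Nate. So there is exactly 1 shortest path.

1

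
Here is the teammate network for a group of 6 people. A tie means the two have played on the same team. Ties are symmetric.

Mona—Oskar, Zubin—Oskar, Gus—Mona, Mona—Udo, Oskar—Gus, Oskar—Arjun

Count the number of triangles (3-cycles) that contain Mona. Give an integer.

1

Mona's neighbors: Gus, Oskar, and Udo.
Neighbor pairs that are themselves tied: Mona–Gus–Oskar. Each forms one triangle with Mona, for 1 in total.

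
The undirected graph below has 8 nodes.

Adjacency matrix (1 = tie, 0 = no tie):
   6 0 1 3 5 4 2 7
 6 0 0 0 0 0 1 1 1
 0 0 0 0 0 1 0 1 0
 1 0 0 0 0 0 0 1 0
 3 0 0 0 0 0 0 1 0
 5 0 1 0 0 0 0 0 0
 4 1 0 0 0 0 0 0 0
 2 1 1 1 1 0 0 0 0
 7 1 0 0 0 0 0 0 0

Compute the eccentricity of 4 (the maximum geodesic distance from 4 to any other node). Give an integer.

Distances from 4: 0:3, 1:3, 2:2, 3:3, 5:4, 6:1, 7:2.
The largest is 4 (to 5), so the eccentricity of 4 is 4.

4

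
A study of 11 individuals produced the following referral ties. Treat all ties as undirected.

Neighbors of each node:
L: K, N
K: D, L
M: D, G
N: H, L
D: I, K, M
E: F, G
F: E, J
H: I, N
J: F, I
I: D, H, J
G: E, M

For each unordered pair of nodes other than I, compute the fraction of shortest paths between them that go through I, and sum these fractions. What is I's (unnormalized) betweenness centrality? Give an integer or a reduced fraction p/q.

18

Pairs whose geodesics pass through I — H–K: 1/2; H–D: 1; H–M: 1; H–G: 1; H–E: 1; H–F: 1; H–J: 1; N–D: 1/2; N–M: 1/2; N–G: 1/2; N–E: 1; N–F: 1; N–J: 1; L–F: 2/2 … (+6 more pairs).
All other pairs contribute 0.
Summing the contributions gives betweenness(I) = 18.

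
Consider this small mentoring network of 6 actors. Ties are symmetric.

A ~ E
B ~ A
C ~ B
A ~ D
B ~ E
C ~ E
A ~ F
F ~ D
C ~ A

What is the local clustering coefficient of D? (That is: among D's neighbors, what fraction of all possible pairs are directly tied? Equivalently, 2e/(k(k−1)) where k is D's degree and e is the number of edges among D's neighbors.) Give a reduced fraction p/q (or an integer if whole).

D's neighbors: A and F (k = 2).
Possible neighbor pairs: C(2,2) = 1. Edges among them: A–F → e = 1.
Clustering(D) = 1/1.

1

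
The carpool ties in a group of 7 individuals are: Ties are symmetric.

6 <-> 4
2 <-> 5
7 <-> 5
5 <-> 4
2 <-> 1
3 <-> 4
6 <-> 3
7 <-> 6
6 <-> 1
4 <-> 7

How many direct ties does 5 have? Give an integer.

5 is directly tied to 2, 4, and 7. That is 3 neighbors, so the degree of 5 is 3.

3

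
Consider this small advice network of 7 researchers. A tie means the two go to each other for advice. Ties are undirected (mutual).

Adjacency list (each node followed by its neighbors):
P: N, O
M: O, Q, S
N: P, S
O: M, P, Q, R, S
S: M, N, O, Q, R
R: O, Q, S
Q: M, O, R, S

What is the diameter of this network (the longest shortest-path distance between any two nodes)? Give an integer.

Eccentricity of each node (its greatest distance to any other): M:2, N:2, O:2, P:2, Q:2, R:2, S:2.
The maximum eccentricity is 2, realized for instance by the pair O–N via O – S – N. So the diameter is 2.

2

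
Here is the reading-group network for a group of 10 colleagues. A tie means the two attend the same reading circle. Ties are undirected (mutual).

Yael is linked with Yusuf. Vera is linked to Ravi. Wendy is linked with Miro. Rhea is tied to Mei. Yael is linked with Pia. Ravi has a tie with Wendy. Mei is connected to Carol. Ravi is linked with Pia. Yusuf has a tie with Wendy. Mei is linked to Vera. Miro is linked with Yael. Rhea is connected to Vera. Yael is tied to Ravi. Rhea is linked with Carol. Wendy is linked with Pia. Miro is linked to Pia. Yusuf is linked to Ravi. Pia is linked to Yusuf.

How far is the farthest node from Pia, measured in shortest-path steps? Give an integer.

4

Distances from Pia: Carol:4, Mei:3, Miro:1, Ravi:1, Rhea:3, Vera:2, Wendy:1, Yael:1, Yusuf:1.
The largest is 4 (to Carol), so the eccentricity of Pia is 4.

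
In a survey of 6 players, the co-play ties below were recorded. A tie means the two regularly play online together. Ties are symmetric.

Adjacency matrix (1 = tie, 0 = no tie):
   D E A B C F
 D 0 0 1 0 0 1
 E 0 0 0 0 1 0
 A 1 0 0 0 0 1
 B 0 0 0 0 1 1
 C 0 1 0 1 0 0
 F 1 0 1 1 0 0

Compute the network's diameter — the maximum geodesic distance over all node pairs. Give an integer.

4

Eccentricity of each node (its greatest distance to any other): A:4, B:2, C:3, D:4, E:4, F:3.
The maximum eccentricity is 4, realized for instance by the pair D–E via D – F – B – C – E. So the diameter is 4.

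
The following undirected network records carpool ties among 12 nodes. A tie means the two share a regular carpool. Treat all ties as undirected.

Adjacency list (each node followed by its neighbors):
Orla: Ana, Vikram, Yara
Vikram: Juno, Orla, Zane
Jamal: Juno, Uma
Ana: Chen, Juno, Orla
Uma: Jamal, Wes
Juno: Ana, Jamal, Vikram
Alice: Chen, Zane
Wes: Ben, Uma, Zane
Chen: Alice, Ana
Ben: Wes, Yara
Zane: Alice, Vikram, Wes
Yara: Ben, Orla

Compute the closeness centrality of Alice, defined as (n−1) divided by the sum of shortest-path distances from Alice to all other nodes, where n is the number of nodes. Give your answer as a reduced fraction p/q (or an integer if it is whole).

Distances from Alice: Ana:2, Ben:3, Chen:1, Jamal:4, Juno:3, Orla:3, Uma:3, Vikram:2, Wes:2, Yara:4, Zane:1. Sum = 28.
n = 12, so closeness = 11/28.

11/28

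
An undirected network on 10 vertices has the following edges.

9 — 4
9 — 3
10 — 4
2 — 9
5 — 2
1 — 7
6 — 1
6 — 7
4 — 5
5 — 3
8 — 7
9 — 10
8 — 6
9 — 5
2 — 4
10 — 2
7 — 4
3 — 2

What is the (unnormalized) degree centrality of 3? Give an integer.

3 is directly tied to 2, 5, and 9. That is 3 neighbors, so the degree of 3 is 3.

3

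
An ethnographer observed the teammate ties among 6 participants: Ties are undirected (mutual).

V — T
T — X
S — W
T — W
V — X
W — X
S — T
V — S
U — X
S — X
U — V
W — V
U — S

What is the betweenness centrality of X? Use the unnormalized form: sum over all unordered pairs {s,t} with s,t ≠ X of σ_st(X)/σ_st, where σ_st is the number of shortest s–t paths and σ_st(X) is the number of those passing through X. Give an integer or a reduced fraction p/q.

Pairs whose geodesics pass through X — W–U: 1/3; U–T: 1/3.
All other pairs contribute 0.
Summing the contributions gives betweenness(X) = 2/3.

2/3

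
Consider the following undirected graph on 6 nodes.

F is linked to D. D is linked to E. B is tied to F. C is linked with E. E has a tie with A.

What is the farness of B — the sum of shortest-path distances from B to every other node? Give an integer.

Distances from B: A:4, C:4, D:2, E:3, F:1.
Sum = 4 + 4 + 2 + 3 + 1 = 14.

14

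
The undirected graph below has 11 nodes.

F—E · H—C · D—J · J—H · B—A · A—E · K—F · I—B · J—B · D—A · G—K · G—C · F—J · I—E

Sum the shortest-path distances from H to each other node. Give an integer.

Distances from H: A:3, B:2, C:1, D:2, E:3, F:2, G:2, I:3, J:1, K:3.
Sum = 3 + 2 + 1 + 2 + 3 + 2 + 2 + 3 + 1 + 3 = 22.

22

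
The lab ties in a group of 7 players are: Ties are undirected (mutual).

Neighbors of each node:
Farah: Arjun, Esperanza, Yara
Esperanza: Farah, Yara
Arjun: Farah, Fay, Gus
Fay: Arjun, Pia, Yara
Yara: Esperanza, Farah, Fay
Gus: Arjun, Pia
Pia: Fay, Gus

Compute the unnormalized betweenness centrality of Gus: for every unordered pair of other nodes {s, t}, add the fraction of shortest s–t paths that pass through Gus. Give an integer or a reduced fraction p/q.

Pairs whose geodesics pass through Gus — Farah–Pia: 1/3; Pia–Arjun: 1/2.
All other pairs contribute 0.
Summing the contributions gives betweenness(Gus) = 5/6.

5/6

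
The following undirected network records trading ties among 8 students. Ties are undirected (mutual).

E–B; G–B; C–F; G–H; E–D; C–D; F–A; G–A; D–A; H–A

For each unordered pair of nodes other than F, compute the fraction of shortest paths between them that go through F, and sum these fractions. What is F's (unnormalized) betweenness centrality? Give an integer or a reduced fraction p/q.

3/2

Pairs whose geodesics pass through F — C–A: 1/2; C–H: 1/2; C–G: 1/2.
All other pairs contribute 0.
Summing the contributions gives betweenness(F) = 3/2.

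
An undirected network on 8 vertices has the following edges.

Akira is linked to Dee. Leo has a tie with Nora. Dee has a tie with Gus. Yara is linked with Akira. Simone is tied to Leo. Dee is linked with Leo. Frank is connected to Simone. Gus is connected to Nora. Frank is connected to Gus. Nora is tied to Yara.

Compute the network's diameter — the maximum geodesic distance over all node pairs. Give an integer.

3

Eccentricity of each node (its greatest distance to any other): Akira:3, Dee:2, Frank:3, Gus:2, Leo:2, Nora:2, Simone:3, Yara:3.
The maximum eccentricity is 3, realized for instance by the pair Yara–Frank via Yara – Nora – Gus – Frank. So the diameter is 3.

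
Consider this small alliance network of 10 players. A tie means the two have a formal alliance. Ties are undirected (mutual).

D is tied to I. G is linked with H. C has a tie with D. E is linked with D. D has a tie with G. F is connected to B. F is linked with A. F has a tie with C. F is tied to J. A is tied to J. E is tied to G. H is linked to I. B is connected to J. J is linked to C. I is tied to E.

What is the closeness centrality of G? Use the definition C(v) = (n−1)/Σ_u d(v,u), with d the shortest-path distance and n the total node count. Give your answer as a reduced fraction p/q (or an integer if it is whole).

Distances from G: A:4, B:4, C:2, D:1, E:1, F:3, H:1, I:2, J:3. Sum = 21.
n = 10, so closeness = 9/21 = 3/7.

3/7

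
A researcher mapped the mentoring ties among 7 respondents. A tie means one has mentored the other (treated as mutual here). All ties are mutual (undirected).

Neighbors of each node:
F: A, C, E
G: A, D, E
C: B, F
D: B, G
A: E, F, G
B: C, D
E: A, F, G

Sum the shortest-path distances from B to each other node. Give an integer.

12

Distances from B: A:3, C:1, D:1, E:3, F:2, G:2.
Sum = 3 + 1 + 1 + 3 + 2 + 2 = 12.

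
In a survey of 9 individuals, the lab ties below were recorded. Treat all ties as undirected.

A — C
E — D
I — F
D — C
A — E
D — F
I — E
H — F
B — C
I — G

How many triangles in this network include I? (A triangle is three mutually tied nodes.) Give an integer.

I's neighbors are E, F, and G, but none of them are tied to each other, so no triangle contains I.

0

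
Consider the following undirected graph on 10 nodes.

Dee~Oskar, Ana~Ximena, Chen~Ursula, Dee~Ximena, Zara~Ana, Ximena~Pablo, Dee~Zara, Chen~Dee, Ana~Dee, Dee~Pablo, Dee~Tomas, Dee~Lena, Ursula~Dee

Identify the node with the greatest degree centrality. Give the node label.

Dee

Degrees — Ana:3, Chen:2, Dee:9, Lena:1, Oskar:1, Pablo:2, Tomas:1, Ursula:2, Ximena:3, Zara:2.
The maximum is 9, attained only by Dee.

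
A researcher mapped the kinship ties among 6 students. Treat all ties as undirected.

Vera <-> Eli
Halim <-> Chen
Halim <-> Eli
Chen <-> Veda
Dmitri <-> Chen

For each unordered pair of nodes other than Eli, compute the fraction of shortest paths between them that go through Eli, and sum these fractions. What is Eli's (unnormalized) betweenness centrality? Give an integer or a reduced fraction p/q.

4

Pairs whose geodesics pass through Eli — Veda–Vera: 1; Halim–Vera: 1; Dmitri–Vera: 1; Chen–Vera: 1.
All other pairs contribute 0.
Summing the contributions gives betweenness(Eli) = 4.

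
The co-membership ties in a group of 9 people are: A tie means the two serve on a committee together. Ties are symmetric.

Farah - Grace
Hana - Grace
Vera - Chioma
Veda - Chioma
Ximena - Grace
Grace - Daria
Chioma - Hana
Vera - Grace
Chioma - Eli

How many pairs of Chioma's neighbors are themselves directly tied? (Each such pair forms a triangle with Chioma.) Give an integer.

0

Chioma's neighbors are Eli, Hana, Veda, and Vera, but none of them are tied to each other, so no triangle contains Chioma.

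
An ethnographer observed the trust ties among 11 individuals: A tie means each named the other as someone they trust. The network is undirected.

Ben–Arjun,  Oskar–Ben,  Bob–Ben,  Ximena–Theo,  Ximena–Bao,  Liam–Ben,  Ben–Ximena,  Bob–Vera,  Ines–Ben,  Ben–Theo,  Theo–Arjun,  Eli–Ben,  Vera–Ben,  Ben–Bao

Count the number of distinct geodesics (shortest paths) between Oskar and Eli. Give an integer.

The shortest distance is 2, and the only length-2 path is Oskar–Ben–Eli. So there is exactly 1 shortest path.

1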